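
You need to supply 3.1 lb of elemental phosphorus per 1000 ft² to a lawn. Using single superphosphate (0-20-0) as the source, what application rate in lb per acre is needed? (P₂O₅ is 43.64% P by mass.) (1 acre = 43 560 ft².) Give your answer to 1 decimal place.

As P₂O₅: 3.1 / 0.4364 = 7.10357 lb per 1000 ft².
Product per 1000 ft² = 7.10357 / 20% = 35.5179 lb.
Convert to per acre: 35.5179 × 43.56 = 1547.16 lb.

1547.2 lb of product per acre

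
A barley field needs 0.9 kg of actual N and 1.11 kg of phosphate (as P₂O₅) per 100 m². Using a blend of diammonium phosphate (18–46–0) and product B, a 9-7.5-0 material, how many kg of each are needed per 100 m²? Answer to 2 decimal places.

1.16 kg diammonium phosphate, 7.68 kg product B

With a, b = kg per 100 m² of diammonium phosphate and product B:
N: 0.18·a + 0.09·b = 0.9
P₂O₅: 0.46·a + 0.075·b = 1.11
Eliminate a: (row1) − 0.18/0.46·(row2) → 0.0606522·b = 0.465652, so b = 7.67742.
Back-substitute: a = (0.9 − 0.09·7.67742) / 0.18 = 1.16129.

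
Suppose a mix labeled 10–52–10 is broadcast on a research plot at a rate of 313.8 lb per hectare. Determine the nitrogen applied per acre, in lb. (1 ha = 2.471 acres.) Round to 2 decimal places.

12.70 lb N per acre

nitrogen per hectare = 313.8 × 10% = 31.38 lb.
Convert to per acre: 31.38 × 0.404694 = 12.6993 lb.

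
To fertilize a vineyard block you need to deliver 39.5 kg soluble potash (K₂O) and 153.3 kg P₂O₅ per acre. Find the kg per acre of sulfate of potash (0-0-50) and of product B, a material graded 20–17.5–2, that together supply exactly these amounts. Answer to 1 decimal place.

Let a = kg of sulfate of potash, b = kg of product B (per acre).
K₂O: 0.5·a + 0.02·b = 39.5
P₂O₅: 0·a + 0.175·b = 153.3
Solving simultaneously: a = 43.96, b = 876.

44.0 kg sulfate of potash, 876.0 kg product B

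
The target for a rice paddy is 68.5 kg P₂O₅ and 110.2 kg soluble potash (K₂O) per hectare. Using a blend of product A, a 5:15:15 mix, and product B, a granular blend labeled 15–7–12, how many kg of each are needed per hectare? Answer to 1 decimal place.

Per-hectare balance (a = product A, b = product B):
P₂O₅: 0.15·a + 0.07·b = 68.5
K₂O: 0.15·a + 0.12·b = 110.2
Eliminate b: (row1) − 0.07/0.12·(row2) → 0.0625·a = 4.21667, so a = 67.4667.
Then b = (110.2 − 0.15·67.4667) / 0.12 = 834.

67.5 kg product A, 834.0 kg product B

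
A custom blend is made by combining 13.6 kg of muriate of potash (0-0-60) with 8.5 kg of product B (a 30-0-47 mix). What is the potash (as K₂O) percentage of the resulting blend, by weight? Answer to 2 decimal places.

55.00% K₂O

Total mass = 13.6 + 8.5 = 22.1 kg.
K₂O mass = 60%×13.6 + 47%×8.5 = 12.155 kg.
% K₂O = 12.155 / 22.1 = 55%.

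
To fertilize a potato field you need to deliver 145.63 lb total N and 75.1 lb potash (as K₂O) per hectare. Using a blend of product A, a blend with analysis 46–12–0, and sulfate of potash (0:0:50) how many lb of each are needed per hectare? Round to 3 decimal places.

316.587 lb product A, 150.200 lb sulfate of potash

Per-hectare balance (a = product A, b = sulfate of potash):
N: 0.46·a + 0·b = 145.63
K₂O: 0·a + 0.5·b = 75.1
Solving simultaneously: a = 316.58696, b = 150.2.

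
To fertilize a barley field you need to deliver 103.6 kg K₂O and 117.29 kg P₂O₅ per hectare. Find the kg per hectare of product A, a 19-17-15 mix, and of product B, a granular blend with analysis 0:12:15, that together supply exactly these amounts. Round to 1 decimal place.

688.2 kg product A, 2.5 kg product B

With a, b = kg per hectare of product A and product B:
K₂O: 0.15·a + 0.15·b = 103.6
P₂O₅: 0.17·a + 0.12·b = 117.29
Eliminate a: (row1) − 0.15/0.17·(row2) → 0.0441176·b = 0.108824, so b = 2.46667.
Back-substitute: a = (103.6 − 0.15·2.46667) / 0.15 = 688.2.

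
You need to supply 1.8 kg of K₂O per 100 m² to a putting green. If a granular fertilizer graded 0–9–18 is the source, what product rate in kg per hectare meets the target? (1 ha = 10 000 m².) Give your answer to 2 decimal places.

Product per 100 m² = 1.8 / 18% = 10 kg.
Convert to per hectare: 10 × 100 = 1000 kg.

1000.00 kg of product per hectare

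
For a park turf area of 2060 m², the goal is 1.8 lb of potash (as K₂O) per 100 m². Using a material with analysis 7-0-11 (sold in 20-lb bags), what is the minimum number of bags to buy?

17 bags

Product per 100 m² = 1.8 / 11% = 16.3636 lb.
Total product = 16.3636 × 2060 / 100 = 337.091 lb.
Bags = ⌈337.091 / 20⌉ = 17.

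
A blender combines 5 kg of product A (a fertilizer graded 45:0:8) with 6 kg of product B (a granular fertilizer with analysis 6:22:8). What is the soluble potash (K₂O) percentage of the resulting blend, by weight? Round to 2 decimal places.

Total mass = 5 + 6 = 11 kg.
K₂O mass = 8%×5 + 8%×6 = 0.88 kg.
% K₂O = 0.88 / 11 = 8%.

8.00% K₂O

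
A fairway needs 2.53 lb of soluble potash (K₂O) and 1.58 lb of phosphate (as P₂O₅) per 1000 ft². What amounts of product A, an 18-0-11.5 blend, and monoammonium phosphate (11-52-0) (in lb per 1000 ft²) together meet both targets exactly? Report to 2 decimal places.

Let a = lb of product A, b = lb of monoammonium phosphate (per 1000 ft²).
K₂O: 0.115·a + 0·b = 2.53
P₂O₅: 0·a + 0.52·b = 1.58
Solving simultaneously: a = 22, b = 3.03846.

22.00 lb product A, 3.04 lb monoammonium phosphate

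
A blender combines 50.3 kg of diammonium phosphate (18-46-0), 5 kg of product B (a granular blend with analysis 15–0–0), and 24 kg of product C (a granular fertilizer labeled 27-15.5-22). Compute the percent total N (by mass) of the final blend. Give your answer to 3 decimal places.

20.535% N

Total mass = 50.3 + 5 + 24 = 79.3 kg.
N mass = 18%×50.3 + 15%×5 + 27%×24 = 16.284 kg.
% N = 16.284 / 79.3 = 20.5347%.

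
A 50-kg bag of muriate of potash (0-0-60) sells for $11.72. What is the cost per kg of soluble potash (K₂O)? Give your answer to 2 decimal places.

$0.39 per kg K₂O

K₂O in bag = 50 × 60% = 30 kg.
Cost per kg K₂O = $11.72 / 30 = $0.3907.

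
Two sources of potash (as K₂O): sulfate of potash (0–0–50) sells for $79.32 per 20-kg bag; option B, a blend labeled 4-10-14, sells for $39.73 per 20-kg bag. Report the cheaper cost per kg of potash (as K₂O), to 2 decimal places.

sulfate of potash: K₂O per bag = 20 × 50% = 10 kg; cost = 79.32 / 10 = $7.9320/kg K₂O.
option B: K₂O per bag = 20 × 14% = 2.8 kg; cost = 39.73 / 2.8 = $14.1893/kg K₂O.
sulfate of potash is cheaper.

$7.93 per kg K₂O (sulfate of potash)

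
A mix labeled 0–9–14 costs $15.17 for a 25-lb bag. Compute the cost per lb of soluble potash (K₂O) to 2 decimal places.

K₂O in bag = 25 × 14% = 3.5 lb.
Cost per lb K₂O = $15.17 / 3.5 = $4.3343.

$4.33 per lb K₂O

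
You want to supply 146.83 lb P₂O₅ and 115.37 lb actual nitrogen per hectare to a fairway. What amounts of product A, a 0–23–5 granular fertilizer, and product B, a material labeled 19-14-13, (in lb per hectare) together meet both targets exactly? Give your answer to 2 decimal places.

Per-hectare balance (a = product A, b = product B):
P₂O₅: 0.23·a + 0.14·b = 146.83
N: 0·a + 0.19·b = 115.37
Solving simultaneously: a = 268.7849, b = 607.211.

268.78 lb product A, 607.21 lb product B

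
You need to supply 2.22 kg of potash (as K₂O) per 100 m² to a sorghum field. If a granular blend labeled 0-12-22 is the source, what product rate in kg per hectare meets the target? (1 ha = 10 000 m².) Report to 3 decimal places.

1009.091 kg of product per hectare

Product per 100 m² = 2.22 / 22% = 10.0909 kg.
Convert to per hectare: 10.0909 × 100 = 1009.0909 kg.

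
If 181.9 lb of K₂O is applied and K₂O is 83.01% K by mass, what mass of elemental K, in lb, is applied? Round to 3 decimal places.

150.995 lb K

K = 181.9 × 0.8301 = 150.9952 lb.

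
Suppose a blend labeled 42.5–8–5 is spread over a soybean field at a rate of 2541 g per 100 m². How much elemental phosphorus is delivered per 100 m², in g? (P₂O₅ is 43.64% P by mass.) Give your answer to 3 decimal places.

88.711 g P per hundred sq m

P₂O₅ per 100 m² = 2541 × 8% = 203.28 g.
Elemental P = 203.28 × 0.4364 = 88.7114 g per 100 m².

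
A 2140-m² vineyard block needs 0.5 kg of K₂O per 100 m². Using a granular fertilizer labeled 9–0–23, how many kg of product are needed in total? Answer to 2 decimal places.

46.52 kg

Product per 100 m² = 0.5 / 23% = 2.17391 kg.
Total product = 2.17391 × 2140 / 100 = 46.5217 kg.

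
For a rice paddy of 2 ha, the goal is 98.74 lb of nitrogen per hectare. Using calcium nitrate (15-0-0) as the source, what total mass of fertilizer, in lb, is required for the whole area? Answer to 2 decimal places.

Product per hectare = 98.74 / 15% = 658.267 lb.
Total product = 658.267 × 2 = 1316.533 lb.

1316.53 lb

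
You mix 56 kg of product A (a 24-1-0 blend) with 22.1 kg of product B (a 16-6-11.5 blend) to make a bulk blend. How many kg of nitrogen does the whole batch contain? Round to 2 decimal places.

16.98 kg N

N mass = 24%×56 + 16%×22.1 = 16.976 kg.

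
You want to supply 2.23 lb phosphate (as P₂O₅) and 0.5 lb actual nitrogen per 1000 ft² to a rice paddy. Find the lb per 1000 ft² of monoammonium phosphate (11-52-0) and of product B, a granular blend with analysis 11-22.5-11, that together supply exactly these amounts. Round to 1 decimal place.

Per-1000 ft² balance (a = monoammonium phosphate, b = product B):
P₂O₅: 0.52·a + 0.225·b = 2.23
N: 0.11·a + 0.11·b = 0.5
Eliminate a: (row1) − 0.52/0.11·(row2) → -0.295·b = -0.133636, so b = 0.453005.
Back-substitute: a = (2.23 − 0.225·0.453005) / 0.52 = 4.09245.

4.1 lb monoammonium phosphate, 0.5 lb product B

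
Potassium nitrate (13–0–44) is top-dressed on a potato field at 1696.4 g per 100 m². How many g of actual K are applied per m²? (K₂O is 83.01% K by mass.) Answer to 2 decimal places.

K₂O per 100 m² = 1696.4 × 44% = 746.416 g.
Elemental K = 746.416 × 0.8301 = 619.6 g per 100 m².
Convert to per m²: 619.6 × 0.01 = 6.196 g.

6.20 g K per sq m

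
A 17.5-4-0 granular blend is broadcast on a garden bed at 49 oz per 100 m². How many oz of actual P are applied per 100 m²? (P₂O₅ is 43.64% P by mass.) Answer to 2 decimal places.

P₂O₅ per 100 m² = 49 × 4% = 1.96 oz.
Elemental P = 1.96 × 0.4364 = 0.855344 oz per 100 m².

0.86 oz P per hundred sq m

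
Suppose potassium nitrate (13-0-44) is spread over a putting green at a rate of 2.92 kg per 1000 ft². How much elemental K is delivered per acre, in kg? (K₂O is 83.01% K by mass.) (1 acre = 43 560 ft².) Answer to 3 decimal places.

46.457 kg K per acre

K₂O per 1000 ft² = 2.92 × 44% = 1.2848 kg.
Elemental K = 1.2848 × 0.8301 = 1.06651 kg per 1000 ft².
Convert to per acre: 1.06651 × 43.56 = 46.4573 kg.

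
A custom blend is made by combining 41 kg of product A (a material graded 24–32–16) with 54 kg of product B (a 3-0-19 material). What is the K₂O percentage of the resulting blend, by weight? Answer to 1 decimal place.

Total mass = 41 + 54 = 95 kg.
K₂O mass = 16%×41 + 19%×54 = 16.82 kg.
% K₂O = 16.82 / 95 = 17.7053%.

17.7% K₂O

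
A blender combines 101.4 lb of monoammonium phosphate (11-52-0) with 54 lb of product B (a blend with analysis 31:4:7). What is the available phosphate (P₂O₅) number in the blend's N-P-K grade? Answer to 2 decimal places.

35.32% P₂O₅

Total mass = 101.4 + 54 = 155.4 lb.
P₂O₅ mass = 52%×101.4 + 4%×54 = 54.888 lb.
% P₂O₅ = 54.888 / 155.4 = 35.3205%.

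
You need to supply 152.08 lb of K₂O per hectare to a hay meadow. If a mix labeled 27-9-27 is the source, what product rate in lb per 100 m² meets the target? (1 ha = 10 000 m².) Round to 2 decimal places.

5.63 lb of product per hundred sq m

Product per hectare = 152.08 / 27% = 563.259 lb.
Convert to per 100 m²: 563.259 × 0.01 = 5.63259 lb.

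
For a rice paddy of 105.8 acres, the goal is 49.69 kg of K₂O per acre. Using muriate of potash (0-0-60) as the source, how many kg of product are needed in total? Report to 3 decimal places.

8762.003 kg

Product per acre = 49.69 / 60% = 82.8167 kg.
Total product = 82.8167 × 105.8 = 8762.0033 kg.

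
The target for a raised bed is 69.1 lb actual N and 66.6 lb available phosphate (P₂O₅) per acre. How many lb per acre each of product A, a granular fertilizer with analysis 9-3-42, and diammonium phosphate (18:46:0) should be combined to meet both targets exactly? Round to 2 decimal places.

549.94 lb product A, 108.92 lb diammonium phosphate

Let a = lb of product A, b = lb of diammonium phosphate (per acre).
N: 0.09·a + 0.18·b = 69.1
P₂O₅: 0.03·a + 0.46·b = 66.6
Eliminate b: (row1) − 0.18/0.46·(row2) → 0.0782609·a = 43.0391, so a = 549.944.
Then b = (66.6 − 0.03·549.944) / 0.46 = 108.917.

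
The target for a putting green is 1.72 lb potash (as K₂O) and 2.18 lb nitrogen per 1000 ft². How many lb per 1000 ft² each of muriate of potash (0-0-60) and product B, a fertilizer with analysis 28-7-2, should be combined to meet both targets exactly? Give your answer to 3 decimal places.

2.607 lb muriate of potash, 7.786 lb product B

Let a = lb of muriate of potash, b = lb of product B (per 1000 ft²).
K₂O: 0.6·a + 0.02·b = 1.72
N: 0·a + 0.28·b = 2.18
Solving simultaneously: a = 2.60714, b = 7.78571.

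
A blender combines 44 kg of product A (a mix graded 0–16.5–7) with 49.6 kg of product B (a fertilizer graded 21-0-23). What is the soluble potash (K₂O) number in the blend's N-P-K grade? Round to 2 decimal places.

Total mass = 44 + 49.6 = 93.6 kg.
K₂O mass = 7%×44 + 23%×49.6 = 14.488 kg.
% K₂O = 14.488 / 93.6 = 15.4786%.

15.48% K₂O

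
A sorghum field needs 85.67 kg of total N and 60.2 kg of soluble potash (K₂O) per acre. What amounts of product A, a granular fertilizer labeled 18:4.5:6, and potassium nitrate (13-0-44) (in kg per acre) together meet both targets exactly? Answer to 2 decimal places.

418.33 kg product A, 79.77 kg potassium nitrate

Per-acre balance (a = product A, b = potassium nitrate):
N: 0.18·a + 0.13·b = 85.67
K₂O: 0.06·a + 0.44·b = 60.2
Eliminate a: (row1) − 0.18/0.06·(row2) → -1.19·b = -94.93, so b = 79.7731.
Back-substitute: a = (85.67 − 0.13·79.7731) / 0.18 = 418.331.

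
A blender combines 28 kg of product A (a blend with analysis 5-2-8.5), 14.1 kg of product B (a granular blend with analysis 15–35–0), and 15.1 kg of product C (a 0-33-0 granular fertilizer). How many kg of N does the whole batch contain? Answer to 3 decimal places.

3.515 kg N

N mass = 5%×28 + 15%×14.1 + 0%×15.1 = 3.515 kg.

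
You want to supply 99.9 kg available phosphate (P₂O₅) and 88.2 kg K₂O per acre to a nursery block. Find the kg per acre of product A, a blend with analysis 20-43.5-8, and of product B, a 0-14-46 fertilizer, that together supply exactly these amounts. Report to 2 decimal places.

177.90 kg product A, 160.80 kg product B

With a, b = kg per acre of product A and product B:
P₂O₅: 0.435·a + 0.14·b = 99.9
K₂O: 0.08·a + 0.46·b = 88.2
Eliminate b: (row1) − 0.14/0.46·(row2) → 0.410652·a = 73.0565, so a = 177.904.
Then b = (88.2 − 0.08·177.904) / 0.46 = 160.799.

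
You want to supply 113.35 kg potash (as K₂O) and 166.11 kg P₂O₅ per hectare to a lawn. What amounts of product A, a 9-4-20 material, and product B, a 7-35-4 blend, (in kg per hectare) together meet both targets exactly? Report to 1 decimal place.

482.9 kg product A, 419.4 kg product B

With a, b = kg per hectare of product A and product B:
K₂O: 0.2·a + 0.04·b = 113.35
P₂O₅: 0.04·a + 0.35·b = 166.11
Eliminate b: (row1) − 0.04/0.35·(row2) → 0.195429·a = 94.366, so a = 482.867.
Then b = (166.11 − 0.04·482.867) / 0.35 = 419.415.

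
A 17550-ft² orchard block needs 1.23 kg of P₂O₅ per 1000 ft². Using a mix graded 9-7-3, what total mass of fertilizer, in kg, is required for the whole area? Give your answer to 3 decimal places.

Product per 1000 ft² = 1.23 / 7% = 17.5714 kg.
Total product = 17.5714 × 17550 / 1000 = 308.3786 kg.

308.379 kg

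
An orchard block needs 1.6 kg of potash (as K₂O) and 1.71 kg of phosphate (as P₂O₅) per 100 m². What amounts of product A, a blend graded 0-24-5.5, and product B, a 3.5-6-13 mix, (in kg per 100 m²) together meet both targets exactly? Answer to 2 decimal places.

Let a = kg of product A, b = kg of product B (per 100 m²).
K₂O: 0.055·a + 0.13·b = 1.6
P₂O₅: 0.24·a + 0.06·b = 1.71
Eliminate a: (row1) − 0.055/0.24·(row2) → 0.11625·b = 1.20813, so b = 10.3925.
Back-substitute: a = (1.6 − 0.13·10.3925) / 0.055 = 4.52688.

4.53 kg product A, 10.39 kg product B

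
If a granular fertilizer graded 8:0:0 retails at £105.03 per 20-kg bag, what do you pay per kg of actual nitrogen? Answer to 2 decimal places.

N in bag = 20 × 8% = 1.6 kg.
Cost per kg N = £105.03 / 1.6 = £65.6437.

£65.64 per kg N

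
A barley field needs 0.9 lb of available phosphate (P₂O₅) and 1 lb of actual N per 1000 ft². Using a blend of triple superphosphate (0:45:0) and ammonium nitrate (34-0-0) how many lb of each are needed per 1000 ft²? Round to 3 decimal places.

Per-1000 ft² balance (a = triple superphosphate, b = ammonium nitrate):
P₂O₅: 0.45·a + 0·b = 0.9
N: 0·a + 0.34·b = 1
Solving simultaneously: a = 2, b = 2.94118.

2.000 lb triple superphosphate, 2.941 lb ammonium nitrate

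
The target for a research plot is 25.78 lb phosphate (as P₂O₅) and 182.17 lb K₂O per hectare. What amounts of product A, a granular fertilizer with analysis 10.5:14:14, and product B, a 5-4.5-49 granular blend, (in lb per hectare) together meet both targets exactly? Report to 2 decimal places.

71.18 lb product A, 351.44 lb product B

Let a = lb of product A, b = lb of product B (per hectare).
P₂O₅: 0.14·a + 0.045·b = 25.78
K₂O: 0.14·a + 0.49·b = 182.17
From row1: a = (25.78 − 0.045·b) / 0.14.
Into row2: 0.14·(25.78 − 0.045·b)/0.14 + 0.49·b = 182.17 → b = 351.438, a = 71.1806.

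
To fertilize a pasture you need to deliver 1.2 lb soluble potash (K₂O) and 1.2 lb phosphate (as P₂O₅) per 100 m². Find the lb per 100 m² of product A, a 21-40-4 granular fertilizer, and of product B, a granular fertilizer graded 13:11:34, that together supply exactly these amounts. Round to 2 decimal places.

Let a = lb of product A, b = lb of product B (per 100 m²).
K₂O: 0.04·a + 0.34·b = 1.2
P₂O₅: 0.4·a + 0.11·b = 1.2
From row1: a = (1.2 − 0.34·b) / 0.04.
Into row2: 0.4·(1.2 − 0.34·b)/0.04 + 0.11·b = 1.2 → b = 3.28267, a = 2.09726.

2.10 lb product A, 3.28 lb product B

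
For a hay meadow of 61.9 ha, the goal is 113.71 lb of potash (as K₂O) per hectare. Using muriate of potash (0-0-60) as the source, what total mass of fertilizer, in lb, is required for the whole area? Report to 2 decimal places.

Product per hectare = 113.71 / 60% = 189.517 lb.
Total product = 189.517 × 61.9 = 11731.082 lb.

11731.08 lb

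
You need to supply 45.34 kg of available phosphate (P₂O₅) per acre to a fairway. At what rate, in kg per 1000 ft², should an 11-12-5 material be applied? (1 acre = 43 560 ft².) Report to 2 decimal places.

8.67 kg of product per thousand sq ft

Product per acre = 45.34 / 12% = 377.833 kg.
Convert to per 1000 ft²: 377.833 × 0.0229568 = 8.67386 kg.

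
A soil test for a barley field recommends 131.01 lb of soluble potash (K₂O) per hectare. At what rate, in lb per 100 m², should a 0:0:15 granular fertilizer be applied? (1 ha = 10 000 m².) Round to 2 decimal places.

8.73 lb of product per hundred sq m

Product per hectare = 131.01 / 15% = 873.4 lb.
Convert to per 100 m²: 873.4 × 0.01 = 8.734 lb.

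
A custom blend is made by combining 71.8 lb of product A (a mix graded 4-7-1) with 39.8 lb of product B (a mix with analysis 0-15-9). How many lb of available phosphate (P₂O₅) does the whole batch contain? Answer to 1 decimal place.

P₂O₅ mass = 7%×71.8 + 15%×39.8 = 10.996 lb.

11.0 lb P₂O₅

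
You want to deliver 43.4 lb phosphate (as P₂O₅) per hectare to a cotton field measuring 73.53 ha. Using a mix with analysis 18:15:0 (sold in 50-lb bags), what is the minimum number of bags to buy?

Product per hectare = 43.4 / 15% = 289.333 lb.
Total product = 289.333 × 73.53 = 21274.7 lb.
Bags = ⌈21274.7 / 50⌉ = 426.

426 bags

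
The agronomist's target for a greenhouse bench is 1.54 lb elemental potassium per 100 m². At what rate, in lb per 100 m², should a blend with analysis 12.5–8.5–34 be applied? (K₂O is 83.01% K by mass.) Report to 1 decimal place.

5.5 lb of product per hundred sq m

As K₂O: 1.54 / 0.8301 = 1.8552 lb per 100 m².
Product per 100 m² = 1.8552 / 34% = 5.45647 lb.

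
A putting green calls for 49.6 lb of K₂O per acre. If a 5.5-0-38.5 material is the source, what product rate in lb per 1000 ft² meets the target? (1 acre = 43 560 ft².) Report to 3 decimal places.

Product per acre = 49.6 / 38.5% = 128.831 lb.
Convert to per 1000 ft²: 128.831 × 0.0229568 = 2.95756 lb.

2.958 lb of product per thousand sq ft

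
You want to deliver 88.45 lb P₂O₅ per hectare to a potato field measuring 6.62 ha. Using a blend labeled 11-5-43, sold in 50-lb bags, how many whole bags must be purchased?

Product per hectare = 88.45 / 5% = 1769 lb.
Total product = 1769 × 6.62 = 11710.8 lb.
Bags = ⌈11710.8 / 50⌉ = 235.

235 bags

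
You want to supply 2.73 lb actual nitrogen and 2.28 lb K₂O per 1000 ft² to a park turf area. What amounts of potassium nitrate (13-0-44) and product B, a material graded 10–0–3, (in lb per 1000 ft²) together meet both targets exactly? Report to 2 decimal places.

3.64 lb potassium nitrate, 22.56 lb product B

Per-1000 ft² balance (a = potassium nitrate, b = product B):
N: 0.13·a + 0.1·b = 2.73
K₂O: 0.44·a + 0.03·b = 2.28
Solving simultaneously: a = 3.64339, b = 22.5636.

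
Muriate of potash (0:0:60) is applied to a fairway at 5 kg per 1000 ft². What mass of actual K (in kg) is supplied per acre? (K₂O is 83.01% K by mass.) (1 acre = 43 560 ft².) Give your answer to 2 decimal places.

108.48 kg K per acre

K₂O per 1000 ft² = 5 × 60% = 3 kg.
Elemental K = 3 × 0.8301 = 2.4903 kg per 1000 ft².
Convert to per acre: 2.4903 × 43.56 = 108.477 kg.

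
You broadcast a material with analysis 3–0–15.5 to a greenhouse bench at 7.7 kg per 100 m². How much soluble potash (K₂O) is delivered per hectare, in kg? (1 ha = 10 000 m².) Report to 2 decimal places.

119.35 kg K₂O per hectare

K₂O per 100 m² = 7.7 × 15.5% = 1.1935 kg.
Convert to per hectare: 1.1935 × 100 = 119.35 kg.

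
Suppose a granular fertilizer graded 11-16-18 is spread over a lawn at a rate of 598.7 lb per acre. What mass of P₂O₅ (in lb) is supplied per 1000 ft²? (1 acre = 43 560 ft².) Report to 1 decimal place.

2.2 lb P₂O₅ per thousand sq ft

P₂O₅ per acre = 598.7 × 16% = 95.792 lb.
Convert to per 1000 ft²: 95.792 × 0.0229568 = 2.19908 lb.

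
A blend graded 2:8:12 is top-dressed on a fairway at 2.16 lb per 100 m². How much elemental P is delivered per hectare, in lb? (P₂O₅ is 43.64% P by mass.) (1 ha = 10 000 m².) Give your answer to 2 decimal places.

P₂O₅ per 100 m² = 2.16 × 8% = 0.1728 lb.
Elemental P = 0.1728 × 0.4364 = 0.0754099 lb per 100 m².
Convert to per hectare: 0.0754099 × 100 = 7.54099 lb.

7.54 lb P per hectare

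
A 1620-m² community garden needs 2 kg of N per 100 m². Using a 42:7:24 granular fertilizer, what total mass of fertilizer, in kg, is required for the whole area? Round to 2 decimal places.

77.14 kg

Product per 100 m² = 2 / 42% = 4.7619 kg.
Total product = 4.7619 × 1620 / 100 = 77.1429 kg.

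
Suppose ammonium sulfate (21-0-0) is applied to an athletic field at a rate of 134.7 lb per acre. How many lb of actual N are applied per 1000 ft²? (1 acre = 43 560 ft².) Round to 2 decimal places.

nitrogen per acre = 134.7 × 21% = 28.287 lb.
Convert to per 1000 ft²: 28.287 × 0.0229568 = 0.64938 lb.

0.65 lb N per thousand sq ft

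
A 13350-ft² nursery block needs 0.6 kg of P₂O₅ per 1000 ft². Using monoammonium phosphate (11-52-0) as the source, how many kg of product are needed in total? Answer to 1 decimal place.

15.4 kg

Product per 1000 ft² = 0.6 / 52% = 1.15385 kg.
Total product = 1.15385 × 13350 / 1000 = 15.4038 kg.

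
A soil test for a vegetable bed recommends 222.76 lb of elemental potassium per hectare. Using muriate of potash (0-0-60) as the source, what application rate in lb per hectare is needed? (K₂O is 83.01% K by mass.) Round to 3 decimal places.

447.255 lb of product per hectare

As K₂O: 222.76 / 0.8301 = 268.353 lb per hectare.
Product per hectare = 268.353 / 60% = 447.2554 lb.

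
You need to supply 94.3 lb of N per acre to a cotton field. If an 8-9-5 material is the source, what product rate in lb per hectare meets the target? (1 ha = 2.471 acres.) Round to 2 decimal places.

Product per acre = 94.3 / 8% = 1178.75 lb.
Convert to per hectare: 1178.75 × 2.471 = 2912.691 lb.

2912.69 lb of product per hectare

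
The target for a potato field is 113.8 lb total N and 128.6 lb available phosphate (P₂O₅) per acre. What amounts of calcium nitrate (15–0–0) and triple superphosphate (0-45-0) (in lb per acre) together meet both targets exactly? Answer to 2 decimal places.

758.67 lb calcium nitrate, 285.78 lb triple superphosphate

Per-acre balance (a = calcium nitrate, b = triple superphosphate):
N: 0.15·a + 0·b = 113.8
P₂O₅: 0·a + 0.45·b = 128.6
Solving simultaneously: a = 758.667, b = 285.778.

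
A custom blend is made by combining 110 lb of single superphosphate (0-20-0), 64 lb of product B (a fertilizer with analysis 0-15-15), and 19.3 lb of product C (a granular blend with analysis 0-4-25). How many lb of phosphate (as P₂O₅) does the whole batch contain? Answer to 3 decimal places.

32.372 lb P₂O₅

P₂O₅ mass = 20%×110 + 15%×64 + 4%×19.3 = 32.372 lb.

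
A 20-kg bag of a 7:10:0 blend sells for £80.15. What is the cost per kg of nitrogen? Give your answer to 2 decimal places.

£57.25 per kg N

N in bag = 20 × 7% = 1.4 kg.
Cost per kg N = £80.15 / 1.4 = £57.2500.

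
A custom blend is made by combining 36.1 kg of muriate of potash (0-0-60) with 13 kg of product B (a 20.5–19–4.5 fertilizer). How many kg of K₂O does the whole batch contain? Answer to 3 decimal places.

22.245 kg K₂O

K₂O mass = 60%×36.1 + 4.5%×13 = 22.245 kg.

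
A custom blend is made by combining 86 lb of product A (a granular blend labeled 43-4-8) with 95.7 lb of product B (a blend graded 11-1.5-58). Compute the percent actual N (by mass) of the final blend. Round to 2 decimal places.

Total mass = 86 + 95.7 = 181.7 lb.
N mass = 43%×86 + 11%×95.7 = 47.507 lb.
% N = 47.507 / 181.7 = 26.1458%.

26.15% N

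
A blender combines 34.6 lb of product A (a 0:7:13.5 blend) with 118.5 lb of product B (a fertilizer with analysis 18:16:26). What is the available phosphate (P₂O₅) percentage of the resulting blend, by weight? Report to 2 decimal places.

Total mass = 34.6 + 118.5 = 153.1 lb.
P₂O₅ mass = 7%×34.6 + 16%×118.5 = 21.382 lb.
% P₂O₅ = 21.382 / 153.1 = 13.966%.

13.97% P₂O₅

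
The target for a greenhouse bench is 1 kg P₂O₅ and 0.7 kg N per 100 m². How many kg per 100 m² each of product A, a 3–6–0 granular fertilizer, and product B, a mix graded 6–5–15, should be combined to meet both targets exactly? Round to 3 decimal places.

11.905 kg product A, 5.714 kg product B

Let a = kg of product A, b = kg of product B (per 100 m²).
P₂O₅: 0.06·a + 0.05·b = 1
N: 0.03·a + 0.06·b = 0.7
Solving simultaneously: a = 11.9048, b = 5.71429.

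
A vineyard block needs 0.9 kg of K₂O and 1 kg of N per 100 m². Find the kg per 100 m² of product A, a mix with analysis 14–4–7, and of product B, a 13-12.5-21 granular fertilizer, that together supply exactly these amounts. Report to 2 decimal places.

Let a = kg of product A, b = kg of product B (per 100 m²).
K₂O: 0.07·a + 0.21·b = 0.9
N: 0.14·a + 0.13·b = 1
From row1: a = (0.9 − 0.21·b) / 0.07.
Into row2: 0.14·(0.9 − 0.21·b)/0.07 + 0.13·b = 1 → b = 2.75862, a = 4.58128.

4.58 kg product A, 2.76 kg product B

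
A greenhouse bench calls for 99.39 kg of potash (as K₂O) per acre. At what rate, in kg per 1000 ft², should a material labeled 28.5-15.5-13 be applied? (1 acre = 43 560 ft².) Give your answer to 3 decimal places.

Product per acre = 99.39 / 13% = 764.538 kg.
Convert to per 1000 ft²: 764.538 × 0.0229568 = 17.5514 kg.

17.551 kg of product per thousand sq ft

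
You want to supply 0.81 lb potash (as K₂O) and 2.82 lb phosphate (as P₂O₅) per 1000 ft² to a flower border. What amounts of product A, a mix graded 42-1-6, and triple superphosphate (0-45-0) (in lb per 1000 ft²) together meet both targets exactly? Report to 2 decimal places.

Let a = lb of product A, b = lb of triple superphosphate (per 1000 ft²).
K₂O: 0.06·a + 0·b = 0.81
P₂O₅: 0.01·a + 0.45·b = 2.82
From row1: a = (0.81 − 0·b) / 0.06.
Into row2: 0.01·(0.81 − 0·b)/0.06 + 0.45·b = 2.82 → b = 5.96667, a = 13.5.

13.50 lb product A, 5.97 lb triple superphosphate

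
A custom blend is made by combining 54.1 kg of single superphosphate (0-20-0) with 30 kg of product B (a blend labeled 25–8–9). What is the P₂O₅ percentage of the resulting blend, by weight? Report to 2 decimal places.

15.72% P₂O₅

Total mass = 54.1 + 30 = 84.1 kg.
P₂O₅ mass = 20%×54.1 + 8%×30 = 13.22 kg.
% P₂O₅ = 13.22 / 84.1 = 15.7194%.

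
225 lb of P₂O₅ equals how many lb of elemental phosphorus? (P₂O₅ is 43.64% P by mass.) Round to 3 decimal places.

P = 225 × 0.4364 = 98.19 lb.

98.190 lb P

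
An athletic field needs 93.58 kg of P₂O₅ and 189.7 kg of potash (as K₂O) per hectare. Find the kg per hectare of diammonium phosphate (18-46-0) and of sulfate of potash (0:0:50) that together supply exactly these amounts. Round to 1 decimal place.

With a, b = kg per hectare of diammonium phosphate and sulfate of potash:
P₂O₅: 0.46·a + 0·b = 93.58
K₂O: 0·a + 0.5·b = 189.7
Solving simultaneously: a = 203.435, b = 379.4.

203.4 kg diammonium phosphate, 379.4 kg sulfate of potash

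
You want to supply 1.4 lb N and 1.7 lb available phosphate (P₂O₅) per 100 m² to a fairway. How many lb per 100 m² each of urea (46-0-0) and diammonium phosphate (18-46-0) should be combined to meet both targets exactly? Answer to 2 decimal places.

Let a = lb of urea, b = lb of diammonium phosphate (per 100 m²).
N: 0.46·a + 0.18·b = 1.4
P₂O₅: 0·a + 0.46·b = 1.7
Solving simultaneously: a = 1.59735, b = 3.69565.

1.60 lb urea, 3.70 lb diammonium phosphate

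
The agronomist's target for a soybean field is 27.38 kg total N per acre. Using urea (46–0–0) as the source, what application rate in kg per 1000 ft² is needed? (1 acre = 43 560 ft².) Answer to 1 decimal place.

Product per acre = 27.38 / 46% = 59.5217 kg.
Convert to per 1000 ft²: 59.5217 × 0.0229568 = 1.36643 kg.

1.4 kg of product per thousand sq ft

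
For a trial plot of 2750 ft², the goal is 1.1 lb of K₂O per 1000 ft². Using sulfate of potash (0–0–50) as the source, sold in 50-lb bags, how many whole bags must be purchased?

Product per 1000 ft² = 1.1 / 50% = 2.2 lb.
Total product = 2.2 × 2750 / 1000 = 6.05 lb.
Bags = ⌈6.05 / 50⌉ = 1.

1 bags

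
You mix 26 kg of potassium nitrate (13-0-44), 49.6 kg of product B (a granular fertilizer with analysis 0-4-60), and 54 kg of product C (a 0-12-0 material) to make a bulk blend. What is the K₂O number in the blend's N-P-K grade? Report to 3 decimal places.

Total mass = 26 + 49.6 + 54 = 129.6 kg.
K₂O mass = 44%×26 + 60%×49.6 + 0%×54 = 41.2 kg.
% K₂O = 41.2 / 129.6 = 31.7901%.

31.790% K₂O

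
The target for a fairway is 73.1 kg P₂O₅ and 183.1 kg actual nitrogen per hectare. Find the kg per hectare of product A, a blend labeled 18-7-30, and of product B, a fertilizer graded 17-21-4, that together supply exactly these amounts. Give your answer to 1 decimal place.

Let a = kg of product A, b = kg of product B (per hectare).
P₂O₅: 0.07·a + 0.21·b = 73.1
N: 0.18·a + 0.17·b = 183.1
Eliminate a: (row1) − 0.07/0.18·(row2) → 0.143889·b = 1.89444, so b = 13.166.
Back-substitute: a = (73.1 − 0.21·13.166) / 0.07 = 1004.79.

1004.8 kg product A, 13.2 kg product B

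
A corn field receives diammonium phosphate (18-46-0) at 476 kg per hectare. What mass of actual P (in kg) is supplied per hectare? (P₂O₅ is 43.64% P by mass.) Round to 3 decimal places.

95.554 kg P per hectare

P₂O₅ per hectare = 476 × 46% = 218.96 kg.
Elemental P = 218.96 × 0.4364 = 95.5541 kg per hectare.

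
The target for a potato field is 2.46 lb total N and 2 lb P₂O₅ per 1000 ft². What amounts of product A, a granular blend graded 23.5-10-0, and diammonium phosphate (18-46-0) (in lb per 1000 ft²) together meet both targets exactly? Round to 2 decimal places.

Let a = lb of product A, b = lb of diammonium phosphate (per 1000 ft²).
N: 0.235·a + 0.18·b = 2.46
P₂O₅: 0.1·a + 0.46·b = 2
From row1: a = (2.46 − 0.18·b) / 0.235.
Into row2: 0.1·(2.46 − 0.18·b)/0.235 + 0.46·b = 2 → b = 2.48613, a = 8.56382.

8.56 lb product A, 2.49 lb diammonium phosphate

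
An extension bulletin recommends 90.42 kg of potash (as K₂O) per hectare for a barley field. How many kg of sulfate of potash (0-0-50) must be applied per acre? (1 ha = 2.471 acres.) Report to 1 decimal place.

Product per hectare = 90.42 / 50% = 180.84 kg.
Convert to per acre: 180.84 × 0.404694 = 73.1849 kg.

73.2 kg of product per acre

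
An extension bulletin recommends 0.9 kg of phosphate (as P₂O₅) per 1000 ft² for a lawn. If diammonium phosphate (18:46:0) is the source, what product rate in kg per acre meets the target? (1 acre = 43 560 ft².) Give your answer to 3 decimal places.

85.226 kg of product per acre

Product per 1000 ft² = 0.9 / 46% = 1.95652 kg.
Convert to per acre: 1.95652 × 43.56 = 85.2261 kg.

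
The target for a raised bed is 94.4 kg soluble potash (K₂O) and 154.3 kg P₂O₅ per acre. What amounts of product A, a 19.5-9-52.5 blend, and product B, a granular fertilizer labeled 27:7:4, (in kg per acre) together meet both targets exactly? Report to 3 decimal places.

With a, b = kg per acre of product A and product B:
K₂O: 0.525·a + 0.04·b = 94.4
P₂O₅: 0.09·a + 0.07·b = 154.3
Eliminate b: (row1) − 0.04/0.07·(row2) → 0.473571·a = 6.22857, so a = 13.1523.
Then b = (154.3 − 0.09·13.1523) / 0.07 = 2187.3756.

13.152 kg product A, 2187.376 kg product B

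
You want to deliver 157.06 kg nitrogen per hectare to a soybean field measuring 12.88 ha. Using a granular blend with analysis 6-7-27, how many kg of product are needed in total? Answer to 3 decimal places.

33715.547 kg

Product per hectare = 157.06 / 6% = 2617.67 kg.
Total product = 2617.67 × 12.88 = 33715.5467 kg.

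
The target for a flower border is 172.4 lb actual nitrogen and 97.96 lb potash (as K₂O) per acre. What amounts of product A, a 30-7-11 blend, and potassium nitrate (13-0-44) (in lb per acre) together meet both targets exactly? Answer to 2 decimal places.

536.29 lb product A, 88.56 lb potassium nitrate

With a, b = lb per acre of product A and potassium nitrate:
N: 0.3·a + 0.13·b = 172.4
K₂O: 0.11·a + 0.44·b = 97.96
Eliminate a: (row1) − 0.3/0.11·(row2) → -1.07·b = -94.7636, so b = 88.5641.
Back-substitute: a = (172.4 − 0.13·88.5641) / 0.3 = 536.289.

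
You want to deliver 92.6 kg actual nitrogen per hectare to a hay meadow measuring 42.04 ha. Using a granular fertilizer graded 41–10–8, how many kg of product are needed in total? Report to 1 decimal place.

9494.9 kg

Product per hectare = 92.6 / 41% = 225.854 kg.
Total product = 225.854 × 42.04 = 9494.89 kg.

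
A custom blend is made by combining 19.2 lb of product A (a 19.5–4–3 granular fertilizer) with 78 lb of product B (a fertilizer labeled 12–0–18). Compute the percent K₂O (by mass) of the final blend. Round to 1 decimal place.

15.0% K₂O

Total mass = 19.2 + 78 = 97.2 lb.
K₂O mass = 3%×19.2 + 18%×78 = 14.616 lb.
% K₂O = 14.616 / 97.2 = 15.037%.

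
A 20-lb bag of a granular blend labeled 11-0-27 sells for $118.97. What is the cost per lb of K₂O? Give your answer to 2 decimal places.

K₂O in bag = 20 × 27% = 5.4 lb.
Cost per lb K₂O = $118.97 / 5.4 = $22.0315.

$22.03 per lb K₂O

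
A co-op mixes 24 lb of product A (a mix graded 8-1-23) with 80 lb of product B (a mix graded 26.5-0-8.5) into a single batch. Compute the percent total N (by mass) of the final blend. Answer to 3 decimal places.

Total mass = 24 + 80 = 104 lb.
N mass = 8%×24 + 26.5%×80 = 23.12 lb.
% N = 23.12 / 104 = 22.2308%.

22.231% N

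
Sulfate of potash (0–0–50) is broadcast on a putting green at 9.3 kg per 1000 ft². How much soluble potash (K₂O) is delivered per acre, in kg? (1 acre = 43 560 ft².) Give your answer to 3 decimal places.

K₂O per 1000 ft² = 9.3 × 50% = 4.65 kg.
Convert to per acre: 4.65 × 43.56 = 202.554 kg.

202.554 kg K₂O per acre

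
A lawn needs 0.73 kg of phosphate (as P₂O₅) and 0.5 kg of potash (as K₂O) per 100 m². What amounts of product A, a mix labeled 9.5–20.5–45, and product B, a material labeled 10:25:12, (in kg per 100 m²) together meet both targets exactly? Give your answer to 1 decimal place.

0.4 kg product A, 2.6 kg product B

Per-100 m² balance (a = product A, b = product B):
P₂O₅: 0.205·a + 0.25·b = 0.73
K₂O: 0.45·a + 0.12·b = 0.5
Eliminate b: (row1) − 0.25/0.12·(row2) → -0.7325·a = -0.311667, so a = 0.425484.
Then b = (0.5 − 0.45·0.425484) / 0.12 = 2.5711.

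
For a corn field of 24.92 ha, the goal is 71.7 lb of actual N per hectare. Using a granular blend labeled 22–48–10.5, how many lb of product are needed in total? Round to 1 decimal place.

Product per hectare = 71.7 / 22% = 325.909 lb.
Total product = 325.909 × 24.92 = 8121.65 lb.

8121.7 lb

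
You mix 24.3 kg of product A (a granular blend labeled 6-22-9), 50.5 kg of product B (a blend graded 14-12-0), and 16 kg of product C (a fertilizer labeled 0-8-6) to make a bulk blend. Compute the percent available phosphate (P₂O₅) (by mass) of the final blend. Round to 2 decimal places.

Total mass = 24.3 + 50.5 + 16 = 90.8 kg.
P₂O₅ mass = 22%×24.3 + 12%×50.5 + 8%×16 = 12.686 kg.
% P₂O₅ = 12.686 / 90.8 = 13.9714%.

13.97% P₂O₅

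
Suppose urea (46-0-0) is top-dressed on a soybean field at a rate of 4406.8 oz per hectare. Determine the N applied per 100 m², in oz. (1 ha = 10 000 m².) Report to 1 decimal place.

nitrogen per hectare = 4406.8 × 46% = 2027.13 oz.
Convert to per 100 m²: 2027.13 × 0.01 = 20.2713 oz.

20.3 oz N per hundred sq m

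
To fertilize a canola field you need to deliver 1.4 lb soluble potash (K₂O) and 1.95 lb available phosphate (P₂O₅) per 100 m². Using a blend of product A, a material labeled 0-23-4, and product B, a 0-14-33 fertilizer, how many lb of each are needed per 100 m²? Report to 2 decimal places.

Per-100 m² balance (a = product A, b = product B):
K₂O: 0.04·a + 0.33·b = 1.4
P₂O₅: 0.23·a + 0.14·b = 1.95
Eliminate b: (row1) − 0.33/0.14·(row2) → -0.502143·a = -3.19643, so a = 6.36558.
Then b = (1.95 − 0.23·6.36558) / 0.14 = 3.47084.

6.37 lb product A, 3.47 lb product B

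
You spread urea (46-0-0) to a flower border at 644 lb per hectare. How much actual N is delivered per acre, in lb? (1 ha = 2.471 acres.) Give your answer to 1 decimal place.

nitrogen per hectare = 644 × 46% = 296.24 lb.
Convert to per acre: 296.24 × 0.404694 = 119.887 lb.

119.9 lb N per acre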